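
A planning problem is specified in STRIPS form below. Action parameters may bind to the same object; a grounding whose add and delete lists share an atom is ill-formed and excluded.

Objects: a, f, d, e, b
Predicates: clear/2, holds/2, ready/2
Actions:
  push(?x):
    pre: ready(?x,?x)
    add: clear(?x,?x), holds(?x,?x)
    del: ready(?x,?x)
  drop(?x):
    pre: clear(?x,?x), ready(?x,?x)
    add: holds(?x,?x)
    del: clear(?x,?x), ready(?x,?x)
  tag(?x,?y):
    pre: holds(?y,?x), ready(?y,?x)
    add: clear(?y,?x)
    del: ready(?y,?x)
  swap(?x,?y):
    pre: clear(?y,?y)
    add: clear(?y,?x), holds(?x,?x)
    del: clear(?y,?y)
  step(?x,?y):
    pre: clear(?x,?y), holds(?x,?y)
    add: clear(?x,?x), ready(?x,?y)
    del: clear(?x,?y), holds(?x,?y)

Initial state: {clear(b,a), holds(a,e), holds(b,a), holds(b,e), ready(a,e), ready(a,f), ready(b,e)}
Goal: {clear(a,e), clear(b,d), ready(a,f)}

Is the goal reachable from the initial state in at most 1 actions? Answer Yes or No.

1. tag(e,a)  →  {clear(a,e), clear(b,a), holds(a,e), holds(b,a), holds(b,e), ready(a,f), ready(b,e)}
2. step(b,a)  →  {clear(a,e), clear(b,b), holds(a,e), holds(b,e), ready(a,f), ready(b,a), ready(b,e)}
3. swap(d,b)  →  {clear(a,e), clear(b,d), holds(a,e), holds(b,e), holds(d,d), ready(a,f), ready(b,a), ready(b,e)}
optimal plan length = 3; 3 > 1

No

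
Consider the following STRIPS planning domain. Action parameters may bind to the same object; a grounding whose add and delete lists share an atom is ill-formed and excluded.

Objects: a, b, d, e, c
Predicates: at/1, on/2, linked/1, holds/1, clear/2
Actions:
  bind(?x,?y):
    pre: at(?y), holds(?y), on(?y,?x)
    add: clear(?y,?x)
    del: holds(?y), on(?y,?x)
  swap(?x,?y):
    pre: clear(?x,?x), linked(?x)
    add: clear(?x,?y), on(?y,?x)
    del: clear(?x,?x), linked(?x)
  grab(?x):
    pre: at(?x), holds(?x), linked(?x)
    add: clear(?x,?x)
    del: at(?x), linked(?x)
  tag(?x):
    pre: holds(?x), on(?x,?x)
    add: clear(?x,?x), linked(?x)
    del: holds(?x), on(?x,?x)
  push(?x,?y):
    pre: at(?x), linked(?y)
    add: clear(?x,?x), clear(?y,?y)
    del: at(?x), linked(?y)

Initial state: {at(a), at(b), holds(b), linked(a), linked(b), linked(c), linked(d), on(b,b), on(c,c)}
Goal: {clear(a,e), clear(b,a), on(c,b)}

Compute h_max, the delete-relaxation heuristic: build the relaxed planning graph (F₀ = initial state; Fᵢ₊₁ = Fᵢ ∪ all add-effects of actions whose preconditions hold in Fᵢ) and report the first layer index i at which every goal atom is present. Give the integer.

2

F0 = init (9 atoms)
F1 = F0 ∪ {clear(a,a), clear(b,b), clear(c,c), clear(d,d)}  (13 atoms)
F2 = F1 ∪ {clear(a,b), clear(a,c), clear(a,d), clear(a,e), clear(b,a), clear(b,c), clear(b,d), clear(b,e), clear(c,a), clear(c,b), clear(c,d), clear(c,e), clear(d,a), clear(d,b), clear(d,c), clear(d,e), on(a,b), on(a,c), on(a,d), on(b,a), on(b,c), on(b,d), on(c,a), on(c,b), on(c,d), on(d,a), on(d,b), on(d,c), on(e,a), on(e,b), on(e,c), on(e,d)}  (45 atoms)
goal ⊆ F2  ⇒  h_max = 2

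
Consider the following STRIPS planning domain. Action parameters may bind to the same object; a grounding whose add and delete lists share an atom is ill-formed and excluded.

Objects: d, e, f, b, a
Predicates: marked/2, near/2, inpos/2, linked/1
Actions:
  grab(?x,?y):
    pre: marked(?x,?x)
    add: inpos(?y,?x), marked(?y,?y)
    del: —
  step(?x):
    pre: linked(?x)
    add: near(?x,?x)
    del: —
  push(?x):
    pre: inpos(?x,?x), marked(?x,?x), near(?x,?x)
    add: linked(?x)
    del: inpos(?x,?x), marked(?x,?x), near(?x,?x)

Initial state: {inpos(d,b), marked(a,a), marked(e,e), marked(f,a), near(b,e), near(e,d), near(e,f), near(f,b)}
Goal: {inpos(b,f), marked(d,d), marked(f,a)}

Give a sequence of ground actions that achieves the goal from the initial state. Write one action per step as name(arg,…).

1. grab(e,d)  →  {inpos(d,b), inpos(d,e), marked(a,a), marked(d,d), marked(e,e), marked(f,a), near(b,e), near(e,d), near(e,f), near(f,b)}
2. grab(d,f)  →  {inpos(d,b), inpos(d,e), inpos(f,d), marked(a,a), marked(d,d), marked(e,e), marked(f,a), marked(f,f), near(b,e), near(e,d), near(e,f), near(f,b)}
3. grab(f,b)  →  {inpos(b,f), inpos(d,b), inpos(d,e), inpos(f,d), marked(a,a), marked(b,b), marked(d,d), marked(e,e), marked(f,a), marked(f,f), near(b,e), near(e,d), near(e,f), near(f,b)}

grab(e,d); grab(d,f); grab(f,b)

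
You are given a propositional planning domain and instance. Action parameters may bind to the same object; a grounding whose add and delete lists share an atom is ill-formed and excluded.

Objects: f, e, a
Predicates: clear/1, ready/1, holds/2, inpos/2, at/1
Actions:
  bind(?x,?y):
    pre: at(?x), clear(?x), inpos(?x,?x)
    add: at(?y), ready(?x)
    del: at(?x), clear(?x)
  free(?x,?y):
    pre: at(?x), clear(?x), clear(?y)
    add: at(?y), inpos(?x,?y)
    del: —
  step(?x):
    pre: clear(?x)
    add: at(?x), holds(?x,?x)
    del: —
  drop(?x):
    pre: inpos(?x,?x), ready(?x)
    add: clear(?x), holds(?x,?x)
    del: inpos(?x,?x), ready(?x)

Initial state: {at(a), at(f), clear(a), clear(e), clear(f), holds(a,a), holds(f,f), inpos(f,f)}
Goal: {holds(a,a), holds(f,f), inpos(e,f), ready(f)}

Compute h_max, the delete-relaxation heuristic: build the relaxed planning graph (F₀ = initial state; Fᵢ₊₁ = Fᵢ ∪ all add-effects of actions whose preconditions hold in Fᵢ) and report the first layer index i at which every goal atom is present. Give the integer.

2

F0 = init (8 atoms)
F1 = F0 ∪ {at(e), holds(e,e), inpos(a,a), inpos(a,e), inpos(a,f), inpos(f,a), inpos(f,e), ready(f)}  (16 atoms)
F2 = F1 ∪ {inpos(e,a), inpos(e,e), inpos(e,f), ready(a)}  (20 atoms)
goal ⊆ F2  ⇒  h_max = 2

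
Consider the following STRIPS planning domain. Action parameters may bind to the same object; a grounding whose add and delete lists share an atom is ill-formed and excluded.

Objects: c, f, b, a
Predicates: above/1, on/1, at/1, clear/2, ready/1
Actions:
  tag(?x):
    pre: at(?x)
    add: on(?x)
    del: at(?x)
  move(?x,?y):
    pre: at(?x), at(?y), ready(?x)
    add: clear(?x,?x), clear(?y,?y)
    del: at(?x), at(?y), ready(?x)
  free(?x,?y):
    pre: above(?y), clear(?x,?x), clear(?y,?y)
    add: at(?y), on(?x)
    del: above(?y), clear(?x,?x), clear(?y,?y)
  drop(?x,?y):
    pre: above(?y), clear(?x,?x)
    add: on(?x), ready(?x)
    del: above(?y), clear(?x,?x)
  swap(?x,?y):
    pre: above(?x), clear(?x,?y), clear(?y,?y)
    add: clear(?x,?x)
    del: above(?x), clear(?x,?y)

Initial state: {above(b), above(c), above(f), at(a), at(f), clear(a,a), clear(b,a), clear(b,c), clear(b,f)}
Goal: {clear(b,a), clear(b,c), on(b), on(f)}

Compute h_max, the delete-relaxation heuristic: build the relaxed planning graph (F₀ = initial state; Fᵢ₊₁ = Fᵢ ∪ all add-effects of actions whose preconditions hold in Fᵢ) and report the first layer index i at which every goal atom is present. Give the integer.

2

F0 = init (9 atoms)
F1 = F0 ∪ {clear(b,b), on(a), on(f), ready(a)}  (13 atoms)
F2 = F1 ∪ {at(b), clear(f,f), on(b), ready(b)}  (17 atoms)
goal ⊆ F2  ⇒  h_max = 2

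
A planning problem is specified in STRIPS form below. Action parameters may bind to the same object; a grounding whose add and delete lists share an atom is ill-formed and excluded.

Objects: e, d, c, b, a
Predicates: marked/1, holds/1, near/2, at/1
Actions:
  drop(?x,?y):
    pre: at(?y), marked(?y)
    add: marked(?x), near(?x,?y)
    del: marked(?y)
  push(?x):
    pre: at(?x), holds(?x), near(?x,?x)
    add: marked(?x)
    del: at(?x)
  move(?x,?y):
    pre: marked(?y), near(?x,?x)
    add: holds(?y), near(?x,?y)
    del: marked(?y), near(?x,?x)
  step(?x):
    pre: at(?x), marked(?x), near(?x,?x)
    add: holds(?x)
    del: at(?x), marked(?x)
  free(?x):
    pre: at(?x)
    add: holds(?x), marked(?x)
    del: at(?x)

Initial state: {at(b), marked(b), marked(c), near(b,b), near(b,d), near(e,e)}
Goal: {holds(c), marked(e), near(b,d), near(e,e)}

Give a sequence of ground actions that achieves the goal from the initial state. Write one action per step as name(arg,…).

1. drop(e,b)  →  {at(b), marked(c), marked(e), near(b,b), near(b,d), near(e,b), near(e,e)}
2. move(b,c)  →  {at(b), holds(c), marked(e), near(b,c), near(b,d), near(e,b), near(e,e)}

drop(e,b); move(b,c)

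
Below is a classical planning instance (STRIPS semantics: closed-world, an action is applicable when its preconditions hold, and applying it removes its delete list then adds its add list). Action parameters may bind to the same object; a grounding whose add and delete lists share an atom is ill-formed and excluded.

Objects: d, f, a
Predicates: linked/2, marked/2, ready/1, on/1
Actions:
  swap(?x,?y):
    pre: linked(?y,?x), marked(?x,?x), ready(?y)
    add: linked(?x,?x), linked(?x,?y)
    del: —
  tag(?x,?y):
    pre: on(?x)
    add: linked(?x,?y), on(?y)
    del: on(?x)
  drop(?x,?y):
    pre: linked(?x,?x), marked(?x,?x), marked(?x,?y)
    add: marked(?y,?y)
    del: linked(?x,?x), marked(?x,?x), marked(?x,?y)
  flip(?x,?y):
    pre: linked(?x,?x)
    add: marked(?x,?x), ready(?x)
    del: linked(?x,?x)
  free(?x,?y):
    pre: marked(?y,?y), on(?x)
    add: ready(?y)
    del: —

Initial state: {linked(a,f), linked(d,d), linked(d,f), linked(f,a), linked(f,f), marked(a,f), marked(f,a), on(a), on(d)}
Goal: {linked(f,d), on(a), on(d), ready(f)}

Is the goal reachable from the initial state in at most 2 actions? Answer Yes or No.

No

1. tag(d,f)  →  {linked(a,f), linked(d,d), linked(d,f), linked(f,a), linked(f,f), marked(a,f), marked(f,a), on(a), on(f)}
2. tag(f,d)  →  {linked(a,f), linked(d,d), linked(d,f), linked(f,a), linked(f,d), linked(f,f), marked(a,f), marked(f,a), on(a), on(d)}
3. flip(f,d)  →  {linked(a,f), linked(d,d), linked(d,f), linked(f,a), linked(f,d), marked(a,f), marked(f,a), marked(f,f), on(a), on(d), ready(f)}
optimal plan length = 3; 3 > 2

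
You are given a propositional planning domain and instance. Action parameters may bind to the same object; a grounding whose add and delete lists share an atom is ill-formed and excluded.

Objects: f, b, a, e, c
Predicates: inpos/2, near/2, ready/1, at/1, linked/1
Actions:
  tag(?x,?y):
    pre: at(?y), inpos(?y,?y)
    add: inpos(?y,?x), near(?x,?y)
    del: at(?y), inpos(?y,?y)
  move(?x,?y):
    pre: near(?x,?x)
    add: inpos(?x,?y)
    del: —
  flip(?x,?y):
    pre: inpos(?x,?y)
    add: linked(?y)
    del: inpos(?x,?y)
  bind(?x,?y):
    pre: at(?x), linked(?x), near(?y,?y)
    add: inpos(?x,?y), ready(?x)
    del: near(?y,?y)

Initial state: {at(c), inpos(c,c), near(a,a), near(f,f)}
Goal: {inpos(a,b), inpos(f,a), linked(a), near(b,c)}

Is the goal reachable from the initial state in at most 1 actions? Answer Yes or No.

No

1. tag(b,c)  →  {inpos(c,b), near(a,a), near(b,c), near(f,f)}
2. move(f,a)  →  {inpos(c,b), inpos(f,a), near(a,a), near(b,c), near(f,f)}
3. move(a,b)  →  {inpos(a,b), inpos(c,b), inpos(f,a), near(a,a), near(b,c), near(f,f)}
4. move(a,a)  →  {inpos(a,a), inpos(a,b), inpos(c,b), inpos(f,a), near(a,a), near(b,c), near(f,f)}
5. flip(a,a)  →  {inpos(a,b), inpos(c,b), inpos(f,a), linked(a), near(a,a), near(b,c), near(f,f)}
optimal plan length = 5; 5 > 1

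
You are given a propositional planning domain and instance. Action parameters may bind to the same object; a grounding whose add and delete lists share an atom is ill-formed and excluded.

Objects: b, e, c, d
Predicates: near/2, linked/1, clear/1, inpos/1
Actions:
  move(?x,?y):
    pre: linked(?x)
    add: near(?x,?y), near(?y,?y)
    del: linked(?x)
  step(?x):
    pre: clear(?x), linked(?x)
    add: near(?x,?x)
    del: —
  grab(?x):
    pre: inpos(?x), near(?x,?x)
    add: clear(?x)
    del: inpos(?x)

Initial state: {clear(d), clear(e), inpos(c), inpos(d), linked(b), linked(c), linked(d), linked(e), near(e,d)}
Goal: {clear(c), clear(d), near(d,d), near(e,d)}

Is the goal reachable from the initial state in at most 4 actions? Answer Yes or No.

Yes

1. move(b,c)  →  {clear(d), clear(e), inpos(c), inpos(d), linked(c), linked(d), linked(e), near(b,c), near(c,c), near(e,d)}
2. move(e,d)  →  {clear(d), clear(e), inpos(c), inpos(d), linked(c), linked(d), near(b,c), near(c,c), near(d,d), near(e,d)}
3. grab(c)  →  {clear(c), clear(d), clear(e), inpos(d), linked(c), linked(d), near(b,c), near(c,c), near(d,d), near(e,d)}
optimal plan length = 3; 3 ≤ 4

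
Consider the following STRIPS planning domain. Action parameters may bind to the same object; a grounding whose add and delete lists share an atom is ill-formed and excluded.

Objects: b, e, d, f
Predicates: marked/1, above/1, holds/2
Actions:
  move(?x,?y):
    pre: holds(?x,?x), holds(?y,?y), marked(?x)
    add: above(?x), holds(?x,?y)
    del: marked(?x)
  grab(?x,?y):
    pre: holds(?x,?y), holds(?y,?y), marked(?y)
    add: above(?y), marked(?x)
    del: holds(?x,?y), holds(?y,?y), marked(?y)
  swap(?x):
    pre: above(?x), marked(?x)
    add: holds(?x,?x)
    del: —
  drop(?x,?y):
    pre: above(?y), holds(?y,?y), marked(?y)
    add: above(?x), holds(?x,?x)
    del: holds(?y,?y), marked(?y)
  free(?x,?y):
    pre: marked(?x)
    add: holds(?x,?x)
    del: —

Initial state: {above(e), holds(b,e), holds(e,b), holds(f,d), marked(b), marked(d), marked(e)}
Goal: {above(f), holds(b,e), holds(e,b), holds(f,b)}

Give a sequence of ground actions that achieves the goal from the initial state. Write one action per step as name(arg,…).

1. free(b,b)  →  {above(e), holds(b,b), holds(b,e), holds(e,b), holds(f,d), marked(b), marked(d), marked(e)}
2. free(d,b)  →  {above(e), holds(b,b), holds(b,e), holds(d,d), holds(e,b), holds(f,d), marked(b), marked(d), marked(e)}
3. grab(f,d)  →  {above(d), above(e), holds(b,b), holds(b,e), holds(e,b), marked(b), marked(e), marked(f)}
4. free(f,b)  →  {above(d), above(e), holds(b,b), holds(b,e), holds(e,b), holds(f,f), marked(b), marked(e), marked(f)}
5. move(f,b)  →  {above(d), above(e), above(f), holds(b,b), holds(b,e), holds(e,b), holds(f,b), holds(f,f), marked(b), marked(e)}

free(b,b); free(d,b); grab(f,d); free(f,b); move(f,b)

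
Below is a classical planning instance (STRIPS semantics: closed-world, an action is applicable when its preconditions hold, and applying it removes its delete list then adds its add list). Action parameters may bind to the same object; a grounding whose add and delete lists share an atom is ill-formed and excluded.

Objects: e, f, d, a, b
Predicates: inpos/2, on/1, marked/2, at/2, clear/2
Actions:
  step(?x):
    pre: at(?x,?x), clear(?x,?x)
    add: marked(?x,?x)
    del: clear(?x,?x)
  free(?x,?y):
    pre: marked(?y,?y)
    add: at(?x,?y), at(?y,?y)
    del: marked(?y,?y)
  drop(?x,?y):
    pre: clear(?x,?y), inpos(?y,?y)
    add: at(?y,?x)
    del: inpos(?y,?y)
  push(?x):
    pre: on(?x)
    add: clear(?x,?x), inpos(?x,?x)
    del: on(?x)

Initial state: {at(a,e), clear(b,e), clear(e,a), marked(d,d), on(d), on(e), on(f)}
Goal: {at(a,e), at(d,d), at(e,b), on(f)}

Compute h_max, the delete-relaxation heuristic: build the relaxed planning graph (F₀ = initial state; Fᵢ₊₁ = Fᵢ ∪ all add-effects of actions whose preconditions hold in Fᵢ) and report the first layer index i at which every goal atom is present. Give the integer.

F0 = init (7 atoms)
F1 = F0 ∪ {at(a,d), at(b,d), at(d,d), at(e,d), at(f,d), clear(d,d), clear(e,e), clear(f,f), inpos(d,d), inpos(e,e), inpos(f,f)}  (18 atoms)
F2 = F1 ∪ {at(e,b), at(e,e), at(f,f)}  (21 atoms)
goal ⊆ F2  ⇒  h_max = 2

2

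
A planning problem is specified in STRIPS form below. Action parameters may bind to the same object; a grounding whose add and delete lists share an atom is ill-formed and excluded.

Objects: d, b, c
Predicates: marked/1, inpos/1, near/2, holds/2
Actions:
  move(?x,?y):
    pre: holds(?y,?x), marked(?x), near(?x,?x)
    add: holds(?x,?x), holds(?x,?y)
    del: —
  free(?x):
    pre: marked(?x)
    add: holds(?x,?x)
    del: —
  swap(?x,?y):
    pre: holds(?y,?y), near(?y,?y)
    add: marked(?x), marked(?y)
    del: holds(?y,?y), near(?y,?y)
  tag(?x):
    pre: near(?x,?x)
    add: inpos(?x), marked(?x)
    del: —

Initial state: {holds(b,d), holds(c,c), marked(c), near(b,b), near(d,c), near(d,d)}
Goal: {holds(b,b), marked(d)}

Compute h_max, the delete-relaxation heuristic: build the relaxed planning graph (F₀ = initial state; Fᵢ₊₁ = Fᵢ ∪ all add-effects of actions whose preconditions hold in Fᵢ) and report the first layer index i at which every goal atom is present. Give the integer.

F0 = init (6 atoms)
F1 = F0 ∪ {inpos(b), inpos(d), marked(b), marked(d)}  (10 atoms)
F2 = F1 ∪ {holds(b,b), holds(d,b), holds(d,d)}  (13 atoms)
goal ⊆ F2  ⇒  h_max = 2

2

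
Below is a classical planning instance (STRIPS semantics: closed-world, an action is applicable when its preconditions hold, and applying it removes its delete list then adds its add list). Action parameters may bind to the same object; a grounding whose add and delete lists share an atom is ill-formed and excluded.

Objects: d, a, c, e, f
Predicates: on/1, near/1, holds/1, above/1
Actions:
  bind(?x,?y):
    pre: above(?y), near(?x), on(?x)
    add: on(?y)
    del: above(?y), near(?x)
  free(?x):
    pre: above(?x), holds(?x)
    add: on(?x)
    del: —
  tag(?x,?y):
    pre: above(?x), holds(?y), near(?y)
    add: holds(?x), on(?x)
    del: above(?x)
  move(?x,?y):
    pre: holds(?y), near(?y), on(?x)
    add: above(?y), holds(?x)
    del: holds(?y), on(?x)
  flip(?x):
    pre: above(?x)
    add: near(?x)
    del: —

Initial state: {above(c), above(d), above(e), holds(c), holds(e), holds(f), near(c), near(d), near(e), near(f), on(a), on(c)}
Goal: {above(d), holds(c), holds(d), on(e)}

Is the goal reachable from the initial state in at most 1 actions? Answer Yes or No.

No

1. bind(c,e)  →  {above(c), above(d), holds(c), holds(e), holds(f), near(d), near(e), near(f), on(a), on(c), on(e)}
2. tag(d,e)  →  {above(c), holds(c), holds(d), holds(e), holds(f), near(d), near(e), near(f), on(a), on(c), on(d), on(e)}
3. move(a,d)  →  {above(c), above(d), holds(a), holds(c), holds(e), holds(f), near(d), near(e), near(f), on(c), on(d), on(e)}
4. move(d,e)  →  {above(c), above(d), above(e), holds(a), holds(c), holds(d), holds(f), near(d), near(e), near(f), on(c), on(e)}
optimal plan length = 4; 4 > 1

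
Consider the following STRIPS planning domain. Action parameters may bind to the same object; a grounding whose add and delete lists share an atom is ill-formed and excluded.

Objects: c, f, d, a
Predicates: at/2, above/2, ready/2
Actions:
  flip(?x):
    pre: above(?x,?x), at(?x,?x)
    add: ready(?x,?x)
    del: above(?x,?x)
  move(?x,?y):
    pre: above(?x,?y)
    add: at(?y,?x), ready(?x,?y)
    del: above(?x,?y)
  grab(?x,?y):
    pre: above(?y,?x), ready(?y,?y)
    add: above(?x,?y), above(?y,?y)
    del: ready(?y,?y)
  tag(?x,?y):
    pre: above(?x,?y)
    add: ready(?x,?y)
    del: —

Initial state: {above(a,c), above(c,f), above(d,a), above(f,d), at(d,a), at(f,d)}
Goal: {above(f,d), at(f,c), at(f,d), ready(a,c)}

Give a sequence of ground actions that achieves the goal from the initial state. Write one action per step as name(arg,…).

move(c,f); move(a,c)

1. move(c,f)  →  {above(a,c), above(d,a), above(f,d), at(d,a), at(f,c), at(f,d), ready(c,f)}
2. move(a,c)  →  {above(d,a), above(f,d), at(c,a), at(d,a), at(f,c), at(f,d), ready(a,c), ready(c,f)}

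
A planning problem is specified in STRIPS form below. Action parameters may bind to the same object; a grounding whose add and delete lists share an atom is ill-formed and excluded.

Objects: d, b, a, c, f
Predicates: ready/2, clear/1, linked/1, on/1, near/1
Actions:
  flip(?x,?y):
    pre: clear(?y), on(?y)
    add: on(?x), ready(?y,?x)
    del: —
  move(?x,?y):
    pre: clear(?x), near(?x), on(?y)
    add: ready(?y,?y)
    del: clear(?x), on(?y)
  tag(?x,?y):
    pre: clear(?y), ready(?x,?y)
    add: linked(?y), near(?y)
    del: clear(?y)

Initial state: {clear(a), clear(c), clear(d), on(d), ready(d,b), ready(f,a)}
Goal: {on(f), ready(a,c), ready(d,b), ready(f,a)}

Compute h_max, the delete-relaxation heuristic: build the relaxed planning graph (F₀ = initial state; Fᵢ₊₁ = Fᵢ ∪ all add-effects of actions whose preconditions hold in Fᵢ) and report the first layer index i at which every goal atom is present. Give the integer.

2

F0 = init (6 atoms)
F1 = F0 ∪ {linked(a), near(a), on(a), on(b), on(c), on(f), ready(d,a), ready(d,c), ready(d,d), ready(d,f)}  (16 atoms)
F2 = F1 ∪ {linked(c), linked(d), near(c), near(d), ready(a,a), ready(a,b), ready(a,c), ready(a,d), ready(a,f), ready(b,b), ready(c,a), ready(c,b), ready(c,c), ready(c,d), ready(c,f), ready(f,f)}  (32 atoms)
goal ⊆ F2  ⇒  h_max = 2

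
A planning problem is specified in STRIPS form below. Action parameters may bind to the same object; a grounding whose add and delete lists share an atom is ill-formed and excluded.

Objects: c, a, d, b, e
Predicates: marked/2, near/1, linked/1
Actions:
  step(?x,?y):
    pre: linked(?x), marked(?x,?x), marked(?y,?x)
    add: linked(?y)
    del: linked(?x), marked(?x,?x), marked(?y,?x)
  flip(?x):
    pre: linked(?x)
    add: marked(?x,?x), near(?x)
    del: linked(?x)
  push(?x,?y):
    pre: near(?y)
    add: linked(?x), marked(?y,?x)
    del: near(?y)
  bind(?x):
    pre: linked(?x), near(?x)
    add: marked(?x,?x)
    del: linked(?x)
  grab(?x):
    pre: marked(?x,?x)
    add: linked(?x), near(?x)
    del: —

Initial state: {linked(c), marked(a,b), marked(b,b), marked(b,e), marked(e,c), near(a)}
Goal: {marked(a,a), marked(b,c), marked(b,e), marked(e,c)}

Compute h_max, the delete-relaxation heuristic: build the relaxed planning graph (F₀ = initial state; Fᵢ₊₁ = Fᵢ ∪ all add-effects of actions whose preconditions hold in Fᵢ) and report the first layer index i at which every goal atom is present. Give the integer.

2

F0 = init (6 atoms)
F1 = F0 ∪ {linked(a), linked(b), linked(d), linked(e), marked(a,a), marked(a,c), marked(a,d), marked(a,e), marked(c,c), near(b), near(c)}  (17 atoms)
F2 = F1 ∪ {marked(b,a), marked(b,c), marked(b,d), marked(c,a), marked(c,b), marked(c,d), marked(c,e), marked(d,d), marked(e,e), near(d), near(e)}  (28 atoms)
goal ⊆ F2  ⇒  h_max = 2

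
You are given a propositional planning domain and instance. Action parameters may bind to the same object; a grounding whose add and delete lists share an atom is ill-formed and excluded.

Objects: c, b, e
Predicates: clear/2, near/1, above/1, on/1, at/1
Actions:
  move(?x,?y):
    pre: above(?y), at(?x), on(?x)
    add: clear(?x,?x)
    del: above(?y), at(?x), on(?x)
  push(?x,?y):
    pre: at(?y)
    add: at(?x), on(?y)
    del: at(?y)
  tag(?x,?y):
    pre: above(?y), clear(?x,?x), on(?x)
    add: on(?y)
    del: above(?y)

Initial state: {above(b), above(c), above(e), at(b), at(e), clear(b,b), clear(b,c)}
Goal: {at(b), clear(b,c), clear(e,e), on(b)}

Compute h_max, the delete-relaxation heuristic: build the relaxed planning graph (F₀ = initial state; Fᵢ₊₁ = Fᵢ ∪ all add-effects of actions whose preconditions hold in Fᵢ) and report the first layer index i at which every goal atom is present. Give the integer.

2

F0 = init (7 atoms)
F1 = F0 ∪ {at(c), on(b), on(e)}  (10 atoms)
F2 = F1 ∪ {clear(e,e), on(c)}  (12 atoms)
goal ⊆ F2  ⇒  h_max = 2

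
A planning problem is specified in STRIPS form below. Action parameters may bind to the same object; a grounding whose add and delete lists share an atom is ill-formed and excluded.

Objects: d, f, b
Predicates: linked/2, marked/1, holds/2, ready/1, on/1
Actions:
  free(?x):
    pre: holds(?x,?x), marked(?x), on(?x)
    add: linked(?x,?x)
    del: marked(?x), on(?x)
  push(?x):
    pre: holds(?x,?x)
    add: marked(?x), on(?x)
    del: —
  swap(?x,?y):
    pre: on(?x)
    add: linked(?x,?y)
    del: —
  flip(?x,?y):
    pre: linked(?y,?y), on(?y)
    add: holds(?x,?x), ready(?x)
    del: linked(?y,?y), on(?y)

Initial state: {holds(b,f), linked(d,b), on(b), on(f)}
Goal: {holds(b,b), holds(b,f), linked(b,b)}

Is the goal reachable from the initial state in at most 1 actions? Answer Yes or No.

1. swap(f,f)  →  {holds(b,f), linked(d,b), linked(f,f), on(b), on(f)}
2. swap(b,b)  →  {holds(b,f), linked(b,b), linked(d,b), linked(f,f), on(b), on(f)}
3. flip(b,f)  →  {holds(b,b), holds(b,f), linked(b,b), linked(d,b), on(b), ready(b)}
optimal plan length = 3; 3 > 1

No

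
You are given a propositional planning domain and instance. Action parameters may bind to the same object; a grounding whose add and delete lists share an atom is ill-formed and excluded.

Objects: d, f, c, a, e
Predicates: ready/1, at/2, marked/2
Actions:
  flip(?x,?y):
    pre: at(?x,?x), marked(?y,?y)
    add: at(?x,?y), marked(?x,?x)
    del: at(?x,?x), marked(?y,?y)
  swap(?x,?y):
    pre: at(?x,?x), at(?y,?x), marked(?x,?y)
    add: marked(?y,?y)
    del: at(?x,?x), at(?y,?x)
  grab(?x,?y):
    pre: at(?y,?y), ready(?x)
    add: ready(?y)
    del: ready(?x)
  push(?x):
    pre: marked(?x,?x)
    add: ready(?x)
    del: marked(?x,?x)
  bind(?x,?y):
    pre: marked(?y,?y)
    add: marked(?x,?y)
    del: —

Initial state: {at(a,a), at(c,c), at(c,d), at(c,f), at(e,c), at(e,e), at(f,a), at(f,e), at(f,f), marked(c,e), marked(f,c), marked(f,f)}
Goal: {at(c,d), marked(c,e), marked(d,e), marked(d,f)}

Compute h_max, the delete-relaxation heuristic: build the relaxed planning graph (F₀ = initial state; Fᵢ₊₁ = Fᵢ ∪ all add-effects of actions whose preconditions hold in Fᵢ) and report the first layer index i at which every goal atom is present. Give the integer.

F0 = init (12 atoms)
F1 = F0 ∪ {at(a,f), at(e,f), marked(a,a), marked(a,f), marked(c,c), marked(c,f), marked(d,f), marked(e,e), marked(e,f), ready(f)}  (22 atoms)
F2 = F1 ∪ {at(a,c), at(a,e), at(c,a), at(c,e), at(e,a), at(f,c), marked(a,c), marked(a,e), marked(c,a), marked(d,a), marked(d,c), marked(d,e), marked(e,a), marked(e,c), marked(f,a), marked(f,e), ready(a), ready(c), ready(e)}  (41 atoms)
goal ⊆ F2  ⇒  h_max = 2

2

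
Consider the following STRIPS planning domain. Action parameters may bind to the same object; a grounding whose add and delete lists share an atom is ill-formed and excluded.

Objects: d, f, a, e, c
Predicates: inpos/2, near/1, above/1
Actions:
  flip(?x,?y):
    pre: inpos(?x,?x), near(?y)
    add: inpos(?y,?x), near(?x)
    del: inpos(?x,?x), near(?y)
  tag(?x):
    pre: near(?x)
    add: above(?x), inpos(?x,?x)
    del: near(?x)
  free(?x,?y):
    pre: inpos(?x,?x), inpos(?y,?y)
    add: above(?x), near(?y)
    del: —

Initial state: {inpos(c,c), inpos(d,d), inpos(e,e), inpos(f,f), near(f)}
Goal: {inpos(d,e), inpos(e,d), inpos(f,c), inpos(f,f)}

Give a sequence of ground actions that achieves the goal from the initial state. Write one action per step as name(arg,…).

1. flip(c,f)  →  {inpos(d,d), inpos(e,e), inpos(f,c), inpos(f,f), near(c)}
2. free(d,d)  →  {above(d), inpos(d,d), inpos(e,e), inpos(f,c), inpos(f,f), near(c), near(d)}
3. flip(e,d)  →  {above(d), inpos(d,d), inpos(d,e), inpos(f,c), inpos(f,f), near(c), near(e)}
4. flip(d,e)  →  {above(d), inpos(d,e), inpos(e,d), inpos(f,c), inpos(f,f), near(c), near(d)}

flip(c,f); free(d,d); flip(e,d); flip(d,e)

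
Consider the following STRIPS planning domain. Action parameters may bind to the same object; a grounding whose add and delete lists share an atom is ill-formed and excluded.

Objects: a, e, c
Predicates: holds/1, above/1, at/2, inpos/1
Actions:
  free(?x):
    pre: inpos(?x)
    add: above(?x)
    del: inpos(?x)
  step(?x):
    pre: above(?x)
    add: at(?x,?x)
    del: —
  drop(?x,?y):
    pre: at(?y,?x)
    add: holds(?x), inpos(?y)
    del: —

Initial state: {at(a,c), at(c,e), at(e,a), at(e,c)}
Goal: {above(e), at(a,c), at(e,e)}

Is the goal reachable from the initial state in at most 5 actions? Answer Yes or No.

1. drop(a,e)  →  {at(a,c), at(c,e), at(e,a), at(e,c), holds(a), inpos(e)}
2. free(e)  →  {above(e), at(a,c), at(c,e), at(e,a), at(e,c), holds(a)}
3. step(e)  →  {above(e), at(a,c), at(c,e), at(e,a), at(e,c), at(e,e), holds(a)}
optimal plan length = 3; 3 ≤ 5

Yes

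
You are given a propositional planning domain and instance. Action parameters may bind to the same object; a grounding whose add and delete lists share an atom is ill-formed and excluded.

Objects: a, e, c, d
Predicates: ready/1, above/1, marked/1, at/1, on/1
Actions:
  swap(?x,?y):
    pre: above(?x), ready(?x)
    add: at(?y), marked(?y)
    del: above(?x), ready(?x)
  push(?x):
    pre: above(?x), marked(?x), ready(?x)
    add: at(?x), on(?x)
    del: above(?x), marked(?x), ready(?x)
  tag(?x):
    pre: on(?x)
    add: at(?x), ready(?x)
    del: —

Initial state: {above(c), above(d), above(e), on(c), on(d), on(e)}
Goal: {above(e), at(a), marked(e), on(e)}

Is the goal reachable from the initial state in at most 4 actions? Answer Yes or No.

1. tag(c)  →  {above(c), above(d), above(e), at(c), on(c), on(d), on(e), ready(c)}
2. swap(c,a)  →  {above(d), above(e), at(a), at(c), marked(a), on(c), on(d), on(e)}
3. tag(d)  →  {above(d), above(e), at(a), at(c), at(d), marked(a), on(c), on(d), on(e), ready(d)}
4. swap(d,e)  →  {above(e), at(a), at(c), at(d), at(e), marked(a), marked(e), on(c), on(d), on(e)}
optimal plan length = 4; 4 ≤ 4

Yes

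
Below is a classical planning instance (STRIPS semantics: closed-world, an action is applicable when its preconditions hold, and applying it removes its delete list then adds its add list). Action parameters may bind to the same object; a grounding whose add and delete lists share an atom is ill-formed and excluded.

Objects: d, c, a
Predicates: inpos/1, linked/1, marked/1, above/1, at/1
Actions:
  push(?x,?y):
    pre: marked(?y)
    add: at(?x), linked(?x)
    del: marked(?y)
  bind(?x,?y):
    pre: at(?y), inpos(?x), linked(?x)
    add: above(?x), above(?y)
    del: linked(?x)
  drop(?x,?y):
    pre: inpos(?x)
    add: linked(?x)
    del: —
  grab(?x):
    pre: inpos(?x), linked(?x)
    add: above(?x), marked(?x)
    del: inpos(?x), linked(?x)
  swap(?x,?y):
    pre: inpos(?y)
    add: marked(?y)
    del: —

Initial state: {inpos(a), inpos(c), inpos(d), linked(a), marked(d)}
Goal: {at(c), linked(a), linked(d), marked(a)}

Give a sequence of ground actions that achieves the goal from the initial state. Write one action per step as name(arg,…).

push(c,d); drop(d,d); swap(d,a)

1. push(c,d)  →  {at(c), inpos(a), inpos(c), inpos(d), linked(a), linked(c)}
2. drop(d,d)  →  {at(c), inpos(a), inpos(c), inpos(d), linked(a), linked(c), linked(d)}
3. swap(d,a)  →  {at(c), inpos(a), inpos(c), inpos(d), linked(a), linked(c), linked(d), marked(a)}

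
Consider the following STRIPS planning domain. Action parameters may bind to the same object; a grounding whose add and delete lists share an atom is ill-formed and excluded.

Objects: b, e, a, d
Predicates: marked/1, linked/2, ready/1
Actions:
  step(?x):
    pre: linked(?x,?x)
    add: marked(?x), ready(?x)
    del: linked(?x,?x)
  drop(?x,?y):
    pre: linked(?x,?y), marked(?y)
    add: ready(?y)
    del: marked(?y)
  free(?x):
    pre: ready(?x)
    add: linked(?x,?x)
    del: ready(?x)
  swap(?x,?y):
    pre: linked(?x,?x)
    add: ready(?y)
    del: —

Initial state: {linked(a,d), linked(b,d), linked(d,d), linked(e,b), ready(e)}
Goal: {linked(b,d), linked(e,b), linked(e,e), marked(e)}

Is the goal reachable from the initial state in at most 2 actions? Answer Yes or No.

No

1. free(e)  →  {linked(a,d), linked(b,d), linked(d,d), linked(e,b), linked(e,e)}
2. step(e)  →  {linked(a,d), linked(b,d), linked(d,d), linked(e,b), marked(e), ready(e)}
3. free(e)  →  {linked(a,d), linked(b,d), linked(d,d), linked(e,b), linked(e,e), marked(e)}
optimal plan length = 3; 3 > 2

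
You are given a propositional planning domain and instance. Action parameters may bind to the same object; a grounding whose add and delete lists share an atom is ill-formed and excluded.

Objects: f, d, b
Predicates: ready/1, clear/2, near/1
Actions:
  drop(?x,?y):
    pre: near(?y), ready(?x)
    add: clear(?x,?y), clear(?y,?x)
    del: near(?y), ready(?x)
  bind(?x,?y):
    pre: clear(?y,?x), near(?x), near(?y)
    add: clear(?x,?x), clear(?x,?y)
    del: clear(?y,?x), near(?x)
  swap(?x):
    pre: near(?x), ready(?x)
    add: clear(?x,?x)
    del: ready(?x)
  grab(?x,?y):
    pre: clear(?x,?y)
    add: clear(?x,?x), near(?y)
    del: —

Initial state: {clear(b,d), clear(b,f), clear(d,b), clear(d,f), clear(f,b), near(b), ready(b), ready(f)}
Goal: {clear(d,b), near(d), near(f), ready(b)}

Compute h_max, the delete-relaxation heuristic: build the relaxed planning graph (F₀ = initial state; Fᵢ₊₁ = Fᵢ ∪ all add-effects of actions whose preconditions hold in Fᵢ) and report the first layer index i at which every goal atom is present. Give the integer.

F0 = init (8 atoms)
F1 = F0 ∪ {clear(b,b), clear(d,d), clear(f,f), near(d), near(f)}  (13 atoms)
goal ⊆ F1  ⇒  h_max = 1

1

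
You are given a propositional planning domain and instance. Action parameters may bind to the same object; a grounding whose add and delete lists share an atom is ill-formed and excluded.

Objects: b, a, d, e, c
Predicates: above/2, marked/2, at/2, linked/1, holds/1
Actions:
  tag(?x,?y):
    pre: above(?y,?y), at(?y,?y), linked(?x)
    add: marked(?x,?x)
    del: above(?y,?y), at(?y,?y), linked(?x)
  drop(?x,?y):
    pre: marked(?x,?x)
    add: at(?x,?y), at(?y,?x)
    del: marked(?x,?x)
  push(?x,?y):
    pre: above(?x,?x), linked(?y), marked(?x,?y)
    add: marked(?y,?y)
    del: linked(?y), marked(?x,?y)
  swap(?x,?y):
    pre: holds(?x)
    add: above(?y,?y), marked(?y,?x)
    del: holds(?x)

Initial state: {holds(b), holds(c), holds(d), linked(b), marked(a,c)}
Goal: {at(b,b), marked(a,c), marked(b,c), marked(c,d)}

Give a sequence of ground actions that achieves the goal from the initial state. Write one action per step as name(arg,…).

1. swap(b,b)  →  {above(b,b), holds(c), holds(d), linked(b), marked(a,c), marked(b,b)}
2. drop(b,b)  →  {above(b,b), at(b,b), holds(c), holds(d), linked(b), marked(a,c)}
3. swap(d,c)  →  {above(b,b), above(c,c), at(b,b), holds(c), linked(b), marked(a,c), marked(c,d)}
4. swap(c,b)  →  {above(b,b), above(c,c), at(b,b), linked(b), marked(a,c), marked(b,c), marked(c,d)}

swap(b,b); drop(b,b); swap(d,c); swap(c,b)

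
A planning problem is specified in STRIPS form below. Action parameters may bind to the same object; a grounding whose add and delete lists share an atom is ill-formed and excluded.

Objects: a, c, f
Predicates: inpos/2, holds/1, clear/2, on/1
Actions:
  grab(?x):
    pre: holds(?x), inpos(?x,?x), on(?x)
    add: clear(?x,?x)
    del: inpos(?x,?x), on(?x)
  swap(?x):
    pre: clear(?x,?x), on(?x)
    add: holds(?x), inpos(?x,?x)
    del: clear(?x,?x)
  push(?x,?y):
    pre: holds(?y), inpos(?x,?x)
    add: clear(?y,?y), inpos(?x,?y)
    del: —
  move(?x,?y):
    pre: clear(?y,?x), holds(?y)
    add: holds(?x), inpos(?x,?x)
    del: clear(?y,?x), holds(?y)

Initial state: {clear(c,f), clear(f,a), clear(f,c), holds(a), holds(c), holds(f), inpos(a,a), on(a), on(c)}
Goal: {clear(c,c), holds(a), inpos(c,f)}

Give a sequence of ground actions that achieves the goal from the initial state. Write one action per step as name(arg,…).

1. push(a,c)  →  {clear(c,c), clear(c,f), clear(f,a), clear(f,c), holds(a), holds(c), holds(f), inpos(a,a), inpos(a,c), on(a), on(c)}
2. swap(c)  →  {clear(c,f), clear(f,a), clear(f,c), holds(a), holds(c), holds(f), inpos(a,a), inpos(a,c), inpos(c,c), on(a), on(c)}
3. push(a,c)  →  {clear(c,c), clear(c,f), clear(f,a), clear(f,c), holds(a), holds(c), holds(f), inpos(a,a), inpos(a,c), inpos(c,c), on(a), on(c)}
4. push(c,f)  →  {clear(c,c), clear(c,f), clear(f,a), clear(f,c), clear(f,f), holds(a), holds(c), holds(f), inpos(a,a), inpos(a,c), inpos(c,c), inpos(c,f), on(a), on(c)}

push(a,c); swap(c); push(a,c); push(c,f)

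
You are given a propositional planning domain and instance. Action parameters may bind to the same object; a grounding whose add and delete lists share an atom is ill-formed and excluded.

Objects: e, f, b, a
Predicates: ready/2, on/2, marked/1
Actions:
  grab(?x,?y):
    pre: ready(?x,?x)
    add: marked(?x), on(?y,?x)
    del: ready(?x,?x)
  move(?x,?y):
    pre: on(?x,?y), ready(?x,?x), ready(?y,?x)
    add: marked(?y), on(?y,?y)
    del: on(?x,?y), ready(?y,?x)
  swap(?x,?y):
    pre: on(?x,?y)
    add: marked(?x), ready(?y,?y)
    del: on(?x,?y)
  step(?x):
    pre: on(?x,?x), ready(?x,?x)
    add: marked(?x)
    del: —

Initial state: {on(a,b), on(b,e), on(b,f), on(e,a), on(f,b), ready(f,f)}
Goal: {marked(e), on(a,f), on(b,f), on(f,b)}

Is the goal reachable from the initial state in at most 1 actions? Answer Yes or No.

1. grab(f,a)  →  {marked(f), on(a,b), on(a,f), on(b,e), on(b,f), on(e,a), on(f,b)}
2. swap(e,a)  →  {marked(e), marked(f), on(a,b), on(a,f), on(b,e), on(b,f), on(f,b), ready(a,a)}
optimal plan length = 2; 2 > 1

No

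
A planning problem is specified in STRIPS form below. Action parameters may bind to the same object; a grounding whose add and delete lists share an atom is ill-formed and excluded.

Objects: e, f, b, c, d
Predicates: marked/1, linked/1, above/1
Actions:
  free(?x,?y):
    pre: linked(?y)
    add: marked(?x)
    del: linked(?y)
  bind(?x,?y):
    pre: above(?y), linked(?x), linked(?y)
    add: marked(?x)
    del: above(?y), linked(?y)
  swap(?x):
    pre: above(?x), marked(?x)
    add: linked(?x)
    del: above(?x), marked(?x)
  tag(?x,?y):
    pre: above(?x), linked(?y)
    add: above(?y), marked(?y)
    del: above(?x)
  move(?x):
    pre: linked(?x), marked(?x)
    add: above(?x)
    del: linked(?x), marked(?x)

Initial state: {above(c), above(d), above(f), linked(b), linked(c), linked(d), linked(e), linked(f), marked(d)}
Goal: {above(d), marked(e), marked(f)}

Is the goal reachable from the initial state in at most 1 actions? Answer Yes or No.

1. free(e,e)  →  {above(c), above(d), above(f), linked(b), linked(c), linked(d), linked(f), marked(d), marked(e)}
2. free(f,f)  →  {above(c), above(d), above(f), linked(b), linked(c), linked(d), marked(d), marked(e), marked(f)}
optimal plan length = 2; 2 > 1

No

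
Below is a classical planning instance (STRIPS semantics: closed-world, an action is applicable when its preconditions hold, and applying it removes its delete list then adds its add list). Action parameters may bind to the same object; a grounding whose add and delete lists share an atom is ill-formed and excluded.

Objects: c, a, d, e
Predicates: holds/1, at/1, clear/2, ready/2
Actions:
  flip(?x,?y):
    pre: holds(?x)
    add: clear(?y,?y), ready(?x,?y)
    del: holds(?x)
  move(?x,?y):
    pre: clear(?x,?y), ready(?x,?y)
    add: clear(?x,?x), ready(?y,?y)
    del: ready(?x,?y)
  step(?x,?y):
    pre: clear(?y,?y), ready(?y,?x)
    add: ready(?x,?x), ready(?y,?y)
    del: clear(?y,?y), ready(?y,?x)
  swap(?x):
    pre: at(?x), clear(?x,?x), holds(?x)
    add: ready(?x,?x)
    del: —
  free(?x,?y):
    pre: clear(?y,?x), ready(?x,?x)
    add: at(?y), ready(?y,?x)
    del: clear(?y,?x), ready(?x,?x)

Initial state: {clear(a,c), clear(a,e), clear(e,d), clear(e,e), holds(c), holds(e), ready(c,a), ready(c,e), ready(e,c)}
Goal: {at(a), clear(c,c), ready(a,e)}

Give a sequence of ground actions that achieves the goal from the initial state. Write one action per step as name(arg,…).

flip(c,c); flip(e,e); free(e,a)

1. flip(c,c)  →  {clear(a,c), clear(a,e), clear(c,c), clear(e,d), clear(e,e), holds(e), ready(c,a), ready(c,c), ready(c,e), ready(e,c)}
2. flip(e,e)  →  {clear(a,c), clear(a,e), clear(c,c), clear(e,d), clear(e,e), ready(c,a), ready(c,c), ready(c,e), ready(e,c), ready(e,e)}
3. free(e,a)  →  {at(a), clear(a,c), clear(c,c), clear(e,d), clear(e,e), ready(a,e), ready(c,a), ready(c,c), ready(c,e), ready(e,c)}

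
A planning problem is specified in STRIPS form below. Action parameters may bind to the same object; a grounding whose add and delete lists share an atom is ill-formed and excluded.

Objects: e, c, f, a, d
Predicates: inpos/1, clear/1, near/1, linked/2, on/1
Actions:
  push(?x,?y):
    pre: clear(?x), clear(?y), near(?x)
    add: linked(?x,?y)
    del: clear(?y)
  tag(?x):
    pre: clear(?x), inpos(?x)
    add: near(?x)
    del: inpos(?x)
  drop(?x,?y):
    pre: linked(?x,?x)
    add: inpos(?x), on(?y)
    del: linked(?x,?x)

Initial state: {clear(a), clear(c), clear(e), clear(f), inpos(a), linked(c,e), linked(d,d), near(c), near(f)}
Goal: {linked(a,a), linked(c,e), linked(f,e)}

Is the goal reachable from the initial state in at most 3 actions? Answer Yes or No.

1. push(f,e)  →  {clear(a), clear(c), clear(f), inpos(a), linked(c,e), linked(d,d), linked(f,e), near(c), near(f)}
2. tag(a)  →  {clear(a), clear(c), clear(f), linked(c,e), linked(d,d), linked(f,e), near(a), near(c), near(f)}
3. push(a,a)  →  {clear(c), clear(f), linked(a,a), linked(c,e), linked(d,d), linked(f,e), near(a), near(c), near(f)}
optimal plan length = 3; 3 ≤ 3

Yes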